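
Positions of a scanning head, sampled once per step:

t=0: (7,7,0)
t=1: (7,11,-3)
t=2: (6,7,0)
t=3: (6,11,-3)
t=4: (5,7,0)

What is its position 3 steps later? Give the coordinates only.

(4,11,-3)

Differencing gives (+0,+4,-3), (-1,-4,+3), (+0,+4,-3), (-1,-4,+3). This is the pattern (+0,+4,-3), (-1,-4,+3) repeated.
step 5: apply (+0,+4,-3) → (5,11,-3)
step 6: apply (-1,-4,+3) → (4,7,0)
step 7: apply (+0,+4,-3) → (4,11,-3)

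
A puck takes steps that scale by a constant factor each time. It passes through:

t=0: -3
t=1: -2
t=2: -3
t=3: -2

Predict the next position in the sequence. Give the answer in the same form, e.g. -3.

-3

Step-to-step displacements: +1, -1, +1; each is -1× the previous.
step 4: -2 − 1 → -3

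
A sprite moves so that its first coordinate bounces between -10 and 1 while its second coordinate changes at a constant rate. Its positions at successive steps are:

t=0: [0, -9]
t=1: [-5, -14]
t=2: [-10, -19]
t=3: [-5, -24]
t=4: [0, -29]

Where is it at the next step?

The first coordinate travels 5 per step and bounces off the walls at -10 and 1.
  step 5: 0 → -3
The second coordinate changes by -5 each step: at step 5 it is -34.

[-3, -34]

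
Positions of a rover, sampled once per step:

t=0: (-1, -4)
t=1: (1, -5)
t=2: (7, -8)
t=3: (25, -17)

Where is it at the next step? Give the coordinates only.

(79, -44)

The jumps are (+2, -1), (+6, -3), (+18, -9) — a geometric progression with ratio 3.
step 4: (25, -17) + (+54, -27) → (79, -44)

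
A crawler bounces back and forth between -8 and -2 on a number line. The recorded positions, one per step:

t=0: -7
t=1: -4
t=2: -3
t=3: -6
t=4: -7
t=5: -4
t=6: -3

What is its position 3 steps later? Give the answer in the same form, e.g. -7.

-4

The value travels 3 per step and bounces off the walls at -8 and -2.
  step 7: -3 → -6
  step 8: -6 → -7
  step 9: -7 → -4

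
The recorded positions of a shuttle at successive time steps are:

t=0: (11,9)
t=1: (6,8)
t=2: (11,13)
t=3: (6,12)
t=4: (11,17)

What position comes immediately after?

The moves between consecutive positions are (-5,-1), (+5,+5), (-5,-1), (+5,+5); they repeat the 2-cycle [(-5,-1), (+5,+5)].
step 5: apply (-5,-1) → (6,16)

(6,16)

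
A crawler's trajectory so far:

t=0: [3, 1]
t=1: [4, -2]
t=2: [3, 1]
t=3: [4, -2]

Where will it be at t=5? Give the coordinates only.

[4, -2]

Consecutive displacements [+1, -3], [-1, +3], [+1, -3] scale by a factor of -1 each step.
step 4: [4, -2] + [-1, +3] → [3, 1]
step 5: [3, 1] + [+1, -3] → [4, -2]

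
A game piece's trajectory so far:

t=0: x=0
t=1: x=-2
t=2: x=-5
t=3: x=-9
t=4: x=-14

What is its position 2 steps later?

Taking differences between consecutive positions: -2, -3, -4, -5. These grow by -1 each step.
step 5: -14 − 6 → x=-20
step 6: -20 − 7 → x=-27

x=-27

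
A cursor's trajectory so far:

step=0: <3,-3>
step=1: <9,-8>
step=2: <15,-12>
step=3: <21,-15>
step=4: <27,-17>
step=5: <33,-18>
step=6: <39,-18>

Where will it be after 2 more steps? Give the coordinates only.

<51,-15>

Taking differences between consecutive positions: <+6,-5>, <+6,-4>, <+6,-3>, <+6,-2>, <+6,-1>, <+6,+0>. These grow by <+0,+1> each step.
step 7: <39,-18> + <+6,+1> → <45,-17>
step 8: <45,-17> + <+6,+2> → <51,-15>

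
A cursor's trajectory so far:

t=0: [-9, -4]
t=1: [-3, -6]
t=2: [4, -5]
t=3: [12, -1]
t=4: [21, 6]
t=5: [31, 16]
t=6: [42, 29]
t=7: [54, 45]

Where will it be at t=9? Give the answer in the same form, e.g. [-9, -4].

[81, 86]

Taking differences between consecutive positions: [+6, -2], [+7, +1], [+8, +4], [+9, +7], [+10, +10], [+11, +13], [+12, +16]. These grow by [+1, +3] each step.
step 8: [54, 45] + [+13, +19] → [67, 64]
step 9: [67, 64] + [+14, +22] → [81, 86]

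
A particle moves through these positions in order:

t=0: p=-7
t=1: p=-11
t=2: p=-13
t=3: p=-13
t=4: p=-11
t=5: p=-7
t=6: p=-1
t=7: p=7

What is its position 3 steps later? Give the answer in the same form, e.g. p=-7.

Taking differences between consecutive positions: -4, -2, +0, +2, +4, +6, +8. These grow by +2 each step.
step 8: 7 + 10 → p=17
step 9: 17 + 12 → p=29
step 10: 29 + 14 → p=43

p=43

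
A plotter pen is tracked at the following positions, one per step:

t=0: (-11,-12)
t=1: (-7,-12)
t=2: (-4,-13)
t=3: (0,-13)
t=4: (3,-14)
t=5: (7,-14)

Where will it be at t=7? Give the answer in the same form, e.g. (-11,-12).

Step-to-step displacements: (+4,+0), (+3,-1), (+4,+0), (+3,-1), (+4,+0) — a repeating cycle of length 2.
step 6: apply (+3,-1) → (10,-15)
step 7: apply (+4,+0) → (14,-15)

(14,-15)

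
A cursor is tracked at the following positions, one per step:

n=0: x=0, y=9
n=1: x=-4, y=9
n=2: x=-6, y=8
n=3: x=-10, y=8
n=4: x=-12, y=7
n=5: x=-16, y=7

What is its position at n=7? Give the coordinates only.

x=-22, y=6

The moves between consecutive positions are (-4, +0), (-2, -1), (-4, +0), (-2, -1), (-4, +0); they repeat the 2-cycle [(-4, +0), (-2, -1)].
step 6: apply (-2, -1) → x=-18, y=6
step 7: apply (-4, +0) → x=-22, y=6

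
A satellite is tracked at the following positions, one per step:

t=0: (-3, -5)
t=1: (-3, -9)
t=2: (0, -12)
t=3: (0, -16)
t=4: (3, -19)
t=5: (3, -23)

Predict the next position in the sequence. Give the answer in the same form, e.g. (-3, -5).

(6, -26)

Step-to-step displacements: (+0, -4), (+3, -3), (+0, -4), (+3, -3), (+0, -4) — a repeating cycle of length 2.
step 6: apply (+3, -3) → (6, -26)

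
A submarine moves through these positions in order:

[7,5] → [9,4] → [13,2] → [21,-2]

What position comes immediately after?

[37,-10]

Step-to-step displacements: [+2,-1], [+4,-2], [+8,-4]; each is 2× the previous.
step 4: [21,-2] + [+16,-8] → [37,-10]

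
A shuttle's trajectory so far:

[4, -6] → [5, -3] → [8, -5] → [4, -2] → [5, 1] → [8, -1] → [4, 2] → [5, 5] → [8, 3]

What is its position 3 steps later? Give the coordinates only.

Step-to-step displacements: [+1, +3], [+3, -2], [-4, +3], [+1, +3], [+3, -2], [-4, +3], [+1, +3], [+3, -2] — a repeating cycle of length 3.
step 9: apply [-4, +3] → [4, 6]
step 10: apply [+1, +3] → [5, 9]
step 11: apply [+3, -2] → [8, 7]

[8, 7]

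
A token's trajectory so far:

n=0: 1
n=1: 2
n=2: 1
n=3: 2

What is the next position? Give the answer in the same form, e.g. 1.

Step-to-step displacements: +1, -1, +1; each is -1× the previous.
step 4: 2 − 1 → 1

1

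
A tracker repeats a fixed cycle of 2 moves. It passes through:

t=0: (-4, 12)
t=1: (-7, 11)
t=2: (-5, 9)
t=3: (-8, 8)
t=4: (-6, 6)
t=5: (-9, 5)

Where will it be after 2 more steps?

Differencing gives (-3, -1), (+2, -2), (-3, -1), (+2, -2), (-3, -1). This is the pattern (-3, -1), (+2, -2) repeated.
step 6: apply (+2, -2) → (-7, 3)
step 7: apply (-3, -1) → (-10, 2)

(-10, 2)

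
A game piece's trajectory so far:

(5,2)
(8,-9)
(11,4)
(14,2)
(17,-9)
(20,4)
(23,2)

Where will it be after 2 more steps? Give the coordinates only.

The first coordinate changes by +3 each step, so at step 8 it is 5 + 8·(3) = 29.
The second coordinate repeats the cycle [2, -9, 4] with period 3; step 8 mod 3 = 2, giving 4.

(29,4)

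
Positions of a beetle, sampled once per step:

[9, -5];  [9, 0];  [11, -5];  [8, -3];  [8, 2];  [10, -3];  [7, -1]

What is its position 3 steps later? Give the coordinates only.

[6, 1]

The moves between consecutive positions are [+0, +5], [+2, -5], [-3, +2], [+0, +5], [+2, -5], [-3, +2]; they repeat the 3-cycle [[+0, +5], [+2, -5], [-3, +2]].
step 7: apply [+0, +5] → [7, 4]
step 8: apply [+2, -5] → [9, -1]
step 9: apply [-3, +2] → [6, 1]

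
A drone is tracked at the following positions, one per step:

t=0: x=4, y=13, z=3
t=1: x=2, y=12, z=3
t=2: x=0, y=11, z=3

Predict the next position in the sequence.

Each step adds (-2, -1, +0) to the position.
step 3: x=0, y=11, z=3 + (-2, -1, +0) → x=-2, y=10, z=3

x=-2, y=10, z=3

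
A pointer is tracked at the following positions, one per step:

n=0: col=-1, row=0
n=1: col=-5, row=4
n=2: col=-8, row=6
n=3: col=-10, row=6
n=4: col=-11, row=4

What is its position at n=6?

Taking differences between consecutive positions: (-4,+4), (-3,+2), (-2,+0), (-1,-2). These grow by (+1,-2) each step.
step 5: col=-11, row=4 + (+0,-4) → col=-11, row=0
step 6: col=-11, row=0 + (+1,-6) → col=-10, row=-6

col=-10, row=-6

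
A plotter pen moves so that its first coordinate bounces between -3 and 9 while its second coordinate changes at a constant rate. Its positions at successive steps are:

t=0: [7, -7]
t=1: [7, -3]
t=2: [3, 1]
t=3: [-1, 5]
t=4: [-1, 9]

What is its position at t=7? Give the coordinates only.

The first coordinate travels 4 per step and bounces off the walls at -3 and 9.
  step 5: -1 → 3
  step 6: 3 → 7
  step 7: 7 → 7
The second coordinate changes by +4 each step: at step 7 it is 21.

[7, 21]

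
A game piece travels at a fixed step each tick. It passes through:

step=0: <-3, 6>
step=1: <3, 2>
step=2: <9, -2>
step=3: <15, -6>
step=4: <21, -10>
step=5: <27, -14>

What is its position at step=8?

<45, -26>

Each step adds <+6, -4> to the position.
step 6: <27, -14> + <+6, -4> → <33, -18>
step 7: <33, -18> + <+6, -4> → <39, -22>
step 8: <39, -22> + <+6, -4> → <45, -26>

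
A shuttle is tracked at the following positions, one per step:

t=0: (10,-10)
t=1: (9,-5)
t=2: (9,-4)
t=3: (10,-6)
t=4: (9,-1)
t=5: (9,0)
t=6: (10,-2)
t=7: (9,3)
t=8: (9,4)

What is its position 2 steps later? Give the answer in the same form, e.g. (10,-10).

Step-to-step displacements: (-1,+5), (+0,+1), (+1,-2), (-1,+5), (+0,+1), (+1,-2), (-1,+5), (+0,+1) — a repeating cycle of length 3.
step 9: apply (+1,-2) → (10,2)
step 10: apply (-1,+5) → (9,7)

(9,7)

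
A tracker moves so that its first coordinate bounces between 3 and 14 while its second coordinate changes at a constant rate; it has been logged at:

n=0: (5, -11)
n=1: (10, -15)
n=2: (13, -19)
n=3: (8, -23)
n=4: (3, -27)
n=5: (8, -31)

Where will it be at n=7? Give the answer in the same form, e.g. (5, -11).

The first coordinate reflects between 3 and 14, moving 5 per step.
  step 6: 8 → 13
  step 7: 13 → 10
The second coordinate changes by -4 each step: at step 7 it is -39.

(10, -39)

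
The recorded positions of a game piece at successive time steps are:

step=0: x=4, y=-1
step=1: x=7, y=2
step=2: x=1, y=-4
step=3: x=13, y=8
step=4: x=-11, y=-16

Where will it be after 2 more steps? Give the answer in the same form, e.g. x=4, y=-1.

x=-59, y=-64

Step-to-step displacements: (+3,+3), (-6,-6), (+12,+12), (-24,-24); each is -2× the previous.
step 5: x=-11, y=-16 + (+48,+48) → x=37, y=32
step 6: x=37, y=32 + (-96,-96) → x=-59, y=-64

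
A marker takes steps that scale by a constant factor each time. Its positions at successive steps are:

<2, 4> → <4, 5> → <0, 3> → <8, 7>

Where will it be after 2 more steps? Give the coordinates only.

<24, 15>

Consecutive displacements <+2, +1>, <-4, -2>, <+8, +4> scale by a factor of -2 each step.
step 4: <8, 7> + <-16, -8> → <-8, -1>
step 5: <-8, -1> + <+32, +16> → <24, 15>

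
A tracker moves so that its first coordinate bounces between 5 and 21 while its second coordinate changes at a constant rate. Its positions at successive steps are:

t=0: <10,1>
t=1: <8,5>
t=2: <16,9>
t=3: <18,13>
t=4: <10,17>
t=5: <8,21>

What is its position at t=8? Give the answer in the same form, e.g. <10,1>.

<10,33>

The first coordinate travels 8 per step and bounces off the walls at 5 and 21.
  step 6: 8 → 16
  step 7: 16 → 18
  step 8: 18 → 10
The second coordinate changes by +4 each step: at step 8 it is 33.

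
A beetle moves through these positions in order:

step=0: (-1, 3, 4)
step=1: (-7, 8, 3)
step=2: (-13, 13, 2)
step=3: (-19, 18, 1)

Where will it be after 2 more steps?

Each step adds (-6, +5, -1) to the position.
step 4: (-19, 18, 1) + (-6, +5, -1) → (-25, 23, 0)
step 5: (-25, 23, 0) + (-6, +5, -1) → (-31, 28, -1)

(-31, 28, -1)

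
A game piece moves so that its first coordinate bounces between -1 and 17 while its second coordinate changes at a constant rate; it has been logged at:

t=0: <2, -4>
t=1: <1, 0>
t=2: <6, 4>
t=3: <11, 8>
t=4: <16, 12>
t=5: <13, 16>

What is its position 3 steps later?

The first coordinate reflects between -1 and 17, moving 5 per step.
  step 6: 13 → 8
  step 7: 8 → 3
  step 8: 3 → 0
The second coordinate changes by +4 each step: at step 8 it is 28.

<0, 28>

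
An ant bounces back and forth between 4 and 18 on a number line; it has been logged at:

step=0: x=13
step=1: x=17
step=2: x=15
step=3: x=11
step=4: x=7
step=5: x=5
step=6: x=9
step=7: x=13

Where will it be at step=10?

x=11

The value reflects between 4 and 18, moving 4 per step.
  step 8: 13 → 17
  step 9: 17 → 15
  step 10: 15 → 11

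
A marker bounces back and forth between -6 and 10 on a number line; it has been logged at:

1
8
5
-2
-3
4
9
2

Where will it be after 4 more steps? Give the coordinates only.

The value travels 7 per step and bounces off the walls at -6 and 10.
  step 8: 2 → -5
  step 9: -5 → 0
  step 10: 0 → 7
  step 11: 7 → 6

6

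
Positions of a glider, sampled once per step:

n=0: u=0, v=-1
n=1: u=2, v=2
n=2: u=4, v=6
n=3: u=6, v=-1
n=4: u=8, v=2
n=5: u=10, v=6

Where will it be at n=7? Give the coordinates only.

U: linear, +2 per step → 14 at step 7.
V: cycles through -1, 2, 6 every 3 steps. Step 7 lands at position 1 of the cycle → 2.

u=14, v=2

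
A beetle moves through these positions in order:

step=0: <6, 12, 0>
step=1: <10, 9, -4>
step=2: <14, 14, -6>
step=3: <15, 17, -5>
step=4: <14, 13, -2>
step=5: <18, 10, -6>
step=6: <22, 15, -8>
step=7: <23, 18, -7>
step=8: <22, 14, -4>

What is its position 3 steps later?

<31, 19, -9>

The moves between consecutive positions are <+4, -3, -4>, <+4, +5, -2>, <+1, +3, +1>, <-1, -4, +3>, <+4, -3, -4>, <+4, +5, -2>, <+1, +3, +1>, <-1, -4, +3>; they repeat the 4-cycle [<+4, -3, -4>, <+4, +5, -2>, <+1, +3, +1>, <-1, -4, +3>].
step 9: apply <+4, -3, -4> → <26, 11, -8>
step 10: apply <+4, +5, -2> → <30, 16, -10>
step 11: apply <+1, +3, +1> → <31, 19, -9>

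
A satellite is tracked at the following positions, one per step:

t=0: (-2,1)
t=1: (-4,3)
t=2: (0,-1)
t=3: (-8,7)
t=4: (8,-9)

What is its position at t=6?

Consecutive displacements (-2,+2), (+4,-4), (-8,+8), (+16,-16) scale by a factor of -2 each step.
step 5: (8,-9) + (-32,+32) → (-24,23)
step 6: (-24,23) + (+64,-64) → (40,-41)

(40,-41)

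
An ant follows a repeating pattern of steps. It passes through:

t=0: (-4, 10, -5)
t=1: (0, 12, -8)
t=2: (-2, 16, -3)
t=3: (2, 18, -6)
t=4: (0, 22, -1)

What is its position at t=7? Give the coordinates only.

Step-to-step displacements: (+4, +2, -3), (-2, +4, +5), (+4, +2, -3), (-2, +4, +5) — a repeating cycle of length 2.
step 5: apply (+4, +2, -3) → (4, 24, -4)
step 6: apply (-2, +4, +5) → (2, 28, 1)
step 7: apply (+4, +2, -3) → (6, 30, -2)

(6, 30, -2)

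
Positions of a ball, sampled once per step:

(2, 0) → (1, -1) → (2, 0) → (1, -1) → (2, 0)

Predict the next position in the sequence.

(1, -1)

The jumps are (-1, -1), (+1, +1), (-1, -1), (+1, +1) — a geometric progression with ratio -1.
step 5: (2, 0) + (-1, -1) → (1, -1)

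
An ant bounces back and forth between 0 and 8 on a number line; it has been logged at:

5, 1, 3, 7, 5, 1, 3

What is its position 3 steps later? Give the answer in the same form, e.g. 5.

1

The value reflects between 0 and 8, moving 4 per step.
  step 7: 3 → 7
  step 8: 7 → 5
  step 9: 5 → 1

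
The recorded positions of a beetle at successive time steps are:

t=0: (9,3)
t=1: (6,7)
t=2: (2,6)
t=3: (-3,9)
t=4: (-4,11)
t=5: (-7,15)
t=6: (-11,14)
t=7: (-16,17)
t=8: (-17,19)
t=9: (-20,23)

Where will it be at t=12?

Step-to-step displacements: (-3,+4), (-4,-1), (-5,+3), (-1,+2), (-3,+4), (-4,-1), (-5,+3), (-1,+2), (-3,+4) — a repeating cycle of length 4.
step 10: apply (-4,-1) → (-24,22)
step 11: apply (-5,+3) → (-29,25)
step 12: apply (-1,+2) → (-30,27)

(-30,27)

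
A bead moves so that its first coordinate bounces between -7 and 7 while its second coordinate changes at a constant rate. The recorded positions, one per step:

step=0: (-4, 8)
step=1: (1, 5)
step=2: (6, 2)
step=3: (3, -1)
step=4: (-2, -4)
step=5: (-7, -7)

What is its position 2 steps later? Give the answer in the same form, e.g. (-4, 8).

The first coordinate travels 5 per step and bounces off the walls at -7 and 7.
  step 6: -7 → -2
  step 7: -2 → 3
The second coordinate changes by -3 each step: at step 7 it is -13.

(3, -13)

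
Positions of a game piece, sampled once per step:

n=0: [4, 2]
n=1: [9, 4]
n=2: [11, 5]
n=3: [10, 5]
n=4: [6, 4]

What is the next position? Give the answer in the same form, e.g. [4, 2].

[-1, 2]

Successive displacements: [+5, +2], [+2, +1], [-1, +0], [-4, -1] — each changes by [-3, -1].
step 5: [6, 4] + [-7, -2] → [-1, 2]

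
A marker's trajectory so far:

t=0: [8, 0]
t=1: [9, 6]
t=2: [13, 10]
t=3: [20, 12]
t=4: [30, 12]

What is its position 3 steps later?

Taking differences between consecutive positions: [+1, +6], [+4, +4], [+7, +2], [+10, +0]. These grow by [+3, -2] each step.
step 5: [30, 12] + [+13, -2] → [43, 10]
step 6: [43, 10] + [+16, -4] → [59, 6]
step 7: [59, 6] + [+19, -6] → [78, 0]

[78, 0]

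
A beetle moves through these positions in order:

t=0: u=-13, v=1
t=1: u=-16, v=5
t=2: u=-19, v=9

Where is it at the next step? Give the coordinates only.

u=-22, v=13

Each step adds (-3,+4) to the position.
step 3: u=-19, v=9 + (-3,+4) → u=-22, v=13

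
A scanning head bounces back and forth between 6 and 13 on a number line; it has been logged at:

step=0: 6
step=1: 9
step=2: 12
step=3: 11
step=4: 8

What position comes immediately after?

The value travels 3 per step and bounces off the walls at 6 and 13.
  step 5: 8 → 7

7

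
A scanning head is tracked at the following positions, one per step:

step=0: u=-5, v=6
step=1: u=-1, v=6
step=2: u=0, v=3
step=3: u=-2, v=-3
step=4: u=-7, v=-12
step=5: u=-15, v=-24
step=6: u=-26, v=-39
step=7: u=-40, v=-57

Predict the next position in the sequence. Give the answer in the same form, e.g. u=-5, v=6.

Successive displacements: (+4, +0), (+1, -3), (-2, -6), (-5, -9), (-8, -12), (-11, -15), (-14, -18) — each changes by (-3, -3).
step 8: u=-40, v=-57 + (-17, -21) → u=-57, v=-78

u=-57, v=-78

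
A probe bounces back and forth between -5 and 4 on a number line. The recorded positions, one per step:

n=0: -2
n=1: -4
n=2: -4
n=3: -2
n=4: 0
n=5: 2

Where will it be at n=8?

0

The value reflects between -5 and 4, moving 2 per step.
  step 6: 2 → 4
  step 7: 4 → 2
  step 8: 2 → 0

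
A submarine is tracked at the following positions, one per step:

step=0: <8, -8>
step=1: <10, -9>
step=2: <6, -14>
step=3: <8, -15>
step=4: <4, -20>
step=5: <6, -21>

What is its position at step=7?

<4, -27>

The moves between consecutive positions are <+2, -1>, <-4, -5>, <+2, -1>, <-4, -5>, <+2, -1>; they repeat the 2-cycle [<+2, -1>, <-4, -5>].
step 6: apply <-4, -5> → <2, -26>
step 7: apply <+2, -1> → <4, -27>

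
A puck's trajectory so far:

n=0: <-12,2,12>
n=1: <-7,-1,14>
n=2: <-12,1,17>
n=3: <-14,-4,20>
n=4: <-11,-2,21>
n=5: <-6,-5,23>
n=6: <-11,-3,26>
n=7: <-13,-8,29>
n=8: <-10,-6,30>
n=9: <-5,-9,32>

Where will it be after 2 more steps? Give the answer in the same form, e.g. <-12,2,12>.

The moves between consecutive positions are <+5,-3,+2>, <-5,+2,+3>, <-2,-5,+3>, <+3,+2,+1>, <+5,-3,+2>, <-5,+2,+3>, <-2,-5,+3>, <+3,+2,+1>, <+5,-3,+2>; they repeat the 4-cycle [<+5,-3,+2>, <-5,+2,+3>, <-2,-5,+3>, <+3,+2,+1>].
step 10: apply <-5,+2,+3> → <-10,-7,35>
step 11: apply <-2,-5,+3> → <-12,-12,38>

<-12,-12,38>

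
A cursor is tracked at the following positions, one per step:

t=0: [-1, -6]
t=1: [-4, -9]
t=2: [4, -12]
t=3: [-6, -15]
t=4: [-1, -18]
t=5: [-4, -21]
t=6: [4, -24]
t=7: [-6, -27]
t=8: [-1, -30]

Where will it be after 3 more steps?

[-6, -39]

First: cycles through -1, -4, 4, -6 every 4 steps. Step 11 lands at position 3 of the cycle → -6.
Second: linear, -3 per step → -39 at step 11.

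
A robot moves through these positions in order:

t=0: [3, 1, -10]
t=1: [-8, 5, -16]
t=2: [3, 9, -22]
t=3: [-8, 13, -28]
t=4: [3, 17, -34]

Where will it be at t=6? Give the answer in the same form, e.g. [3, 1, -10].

[3, 25, -46]

First: cycles through 3, -8 every 2 steps. Step 6 lands at position 0 of the cycle → 3.
Second: linear, +4 per step → 25 at step 6.
Third: linear, -6 per step → -46 at step 6.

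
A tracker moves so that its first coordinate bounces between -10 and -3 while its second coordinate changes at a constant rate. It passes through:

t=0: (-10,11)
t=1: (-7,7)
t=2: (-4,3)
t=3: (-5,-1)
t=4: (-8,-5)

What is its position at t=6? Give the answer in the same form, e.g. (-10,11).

The first coordinate reflects between -10 and -3, moving 3 per step.
  step 5: -8 → -9
  step 6: -9 → -6
The second coordinate changes by -4 each step: at step 6 it is -13.

(-6,-13)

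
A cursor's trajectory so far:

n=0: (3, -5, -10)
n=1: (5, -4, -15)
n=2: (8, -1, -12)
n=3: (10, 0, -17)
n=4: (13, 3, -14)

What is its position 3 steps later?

Step-to-step displacements: (+2, +1, -5), (+3, +3, +3), (+2, +1, -5), (+3, +3, +3) — a repeating cycle of length 2.
step 5: apply (+2, +1, -5) → (15, 4, -19)
step 6: apply (+3, +3, +3) → (18, 7, -16)
step 7: apply (+2, +1, -5) → (20, 8, -21)

(20, 8, -21)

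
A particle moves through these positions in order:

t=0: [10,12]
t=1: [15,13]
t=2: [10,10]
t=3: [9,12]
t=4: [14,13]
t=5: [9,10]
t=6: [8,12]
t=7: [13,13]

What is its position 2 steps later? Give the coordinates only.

[7,12]

Differencing gives [+5,+1], [-5,-3], [-1,+2], [+5,+1], [-5,-3], [-1,+2], [+5,+1]. This is the pattern [+5,+1], [-5,-3], [-1,+2] repeated.
step 8: apply [-5,-3] → [8,10]
step 9: apply [-1,+2] → [7,12]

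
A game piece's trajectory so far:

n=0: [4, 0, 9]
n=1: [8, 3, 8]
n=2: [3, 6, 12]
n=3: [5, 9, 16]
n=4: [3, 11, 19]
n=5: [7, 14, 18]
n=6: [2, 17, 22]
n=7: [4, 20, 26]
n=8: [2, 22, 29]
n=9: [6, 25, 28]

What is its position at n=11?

[3, 31, 36]

The moves between consecutive positions are [+4, +3, -1], [-5, +3, +4], [+2, +3, +4], [-2, +2, +3], [+4, +3, -1], [-5, +3, +4], [+2, +3, +4], [-2, +2, +3], [+4, +3, -1]; they repeat the 4-cycle [[+4, +3, -1], [-5, +3, +4], [+2, +3, +4], [-2, +2, +3]].
step 10: apply [-5, +3, +4] → [1, 28, 32]
step 11: apply [+2, +3, +4] → [3, 31, 36]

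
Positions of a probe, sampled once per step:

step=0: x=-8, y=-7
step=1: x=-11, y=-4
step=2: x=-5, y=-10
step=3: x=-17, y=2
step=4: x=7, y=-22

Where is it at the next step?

The jumps are (-3, +3), (+6, -6), (-12, +12), (+24, -24) — a geometric progression with ratio -2.
step 5: x=7, y=-22 + (-48, +48) → x=-41, y=26

x=-41, y=26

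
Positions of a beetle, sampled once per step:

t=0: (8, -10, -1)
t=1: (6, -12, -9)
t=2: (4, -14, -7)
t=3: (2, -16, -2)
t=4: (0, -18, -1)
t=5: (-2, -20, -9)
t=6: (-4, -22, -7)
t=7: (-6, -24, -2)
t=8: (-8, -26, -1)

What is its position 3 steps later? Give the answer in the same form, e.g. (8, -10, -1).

(-14, -32, -2)

First: linear, -2 per step → -14 at step 11.
Second: linear, -2 per step → -32 at step 11.
Third: cycles through -1, -9, -7, -2 every 4 steps. Step 11 lands at position 3 of the cycle → -2.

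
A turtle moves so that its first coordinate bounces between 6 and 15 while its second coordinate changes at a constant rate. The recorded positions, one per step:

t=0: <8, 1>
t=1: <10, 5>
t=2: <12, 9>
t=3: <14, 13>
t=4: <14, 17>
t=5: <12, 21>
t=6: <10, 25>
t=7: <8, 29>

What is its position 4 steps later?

<12, 45>

The first coordinate travels 2 per step and bounces off the walls at 6 and 15.
  step 8: 8 → 6
  step 9: 6 → 8
  step 10: 8 → 10
  step 11: 10 → 12
The second coordinate changes by +4 each step: at step 11 it is 45.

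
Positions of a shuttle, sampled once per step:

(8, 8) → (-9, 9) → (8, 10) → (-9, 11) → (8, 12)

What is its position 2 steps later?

The first coordinate repeats the cycle [8, -9] with period 2; step 6 mod 2 = 0, giving 8.
The second coordinate changes by +1 each step, so at step 6 it is 8 + 6·(1) = 14.

(8, 14)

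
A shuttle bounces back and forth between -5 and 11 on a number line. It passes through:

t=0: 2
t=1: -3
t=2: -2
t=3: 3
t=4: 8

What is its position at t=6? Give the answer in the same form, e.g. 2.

4

The value reflects between -5 and 11, moving 5 per step.
  step 5: 8 → 9
  step 6: 9 → 4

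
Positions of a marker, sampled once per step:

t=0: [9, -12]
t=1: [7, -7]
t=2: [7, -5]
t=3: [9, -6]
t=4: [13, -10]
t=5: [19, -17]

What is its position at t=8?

Taking differences between consecutive positions: [-2, +5], [+0, +2], [+2, -1], [+4, -4], [+6, -7]. These grow by [+2, -3] each step.
step 6: [19, -17] + [+8, -10] → [27, -27]
step 7: [27, -27] + [+10, -13] → [37, -40]
step 8: [37, -40] + [+12, -16] → [49, -56]

[49, -56]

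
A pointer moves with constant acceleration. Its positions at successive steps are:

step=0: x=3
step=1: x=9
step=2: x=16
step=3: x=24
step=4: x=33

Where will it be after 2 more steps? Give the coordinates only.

x=54

Taking differences between consecutive positions: +6, +7, +8, +9. These grow by +1 each step.
step 5: 33 + 10 → x=43
step 6: 43 + 11 → x=54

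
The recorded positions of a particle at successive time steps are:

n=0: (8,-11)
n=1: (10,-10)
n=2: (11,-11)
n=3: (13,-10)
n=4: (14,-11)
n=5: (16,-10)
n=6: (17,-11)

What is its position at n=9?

(22,-10)

The moves between consecutive positions are (+2,+1), (+1,-1), (+2,+1), (+1,-1), (+2,+1), (+1,-1); they repeat the 2-cycle [(+2,+1), (+1,-1)].
step 7: apply (+2,+1) → (19,-10)
step 8: apply (+1,-1) → (20,-11)
step 9: apply (+2,+1) → (22,-10)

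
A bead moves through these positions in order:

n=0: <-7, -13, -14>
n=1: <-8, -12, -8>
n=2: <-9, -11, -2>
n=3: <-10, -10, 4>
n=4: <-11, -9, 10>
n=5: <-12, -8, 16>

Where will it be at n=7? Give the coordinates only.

Each step adds <-1, +1, +6> to the position.
step 6: <-12, -8, 16> + <-1, +1, +6> → <-13, -7, 22>
step 7: <-13, -7, 22> + <-1, +1, +6> → <-14, -6, 28>

<-14, -6, 28>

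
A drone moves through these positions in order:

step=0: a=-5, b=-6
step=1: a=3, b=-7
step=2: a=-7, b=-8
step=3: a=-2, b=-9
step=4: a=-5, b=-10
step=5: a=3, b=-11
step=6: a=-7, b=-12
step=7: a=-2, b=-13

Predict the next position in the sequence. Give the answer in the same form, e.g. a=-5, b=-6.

The a coordinate repeats the cycle [-5, 3, -7, -2] with period 4; step 8 mod 4 = 0, giving -5.
The b coordinate changes by -1 each step, so at step 8 it is -6 + 8·(-1) = -14.

a=-5, b=-14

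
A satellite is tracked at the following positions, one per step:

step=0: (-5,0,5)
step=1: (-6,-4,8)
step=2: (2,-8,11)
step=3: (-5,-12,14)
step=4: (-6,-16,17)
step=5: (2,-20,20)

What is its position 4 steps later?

(-5,-36,32)

First: cycles through -5, -6, 2 every 3 steps. Step 9 lands at position 0 of the cycle → -5.
Second: linear, -4 per step → -36 at step 9.
Third: linear, +3 per step → 32 at step 9.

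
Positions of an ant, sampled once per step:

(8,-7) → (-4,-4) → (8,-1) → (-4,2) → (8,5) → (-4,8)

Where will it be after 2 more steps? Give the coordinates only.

(-4,14)

The first coordinate repeats the cycle [8, -4] with period 2; step 7 mod 2 = 1, giving -4.
The second coordinate changes by +3 each step, so at step 7 it is -7 + 7·(3) = 14.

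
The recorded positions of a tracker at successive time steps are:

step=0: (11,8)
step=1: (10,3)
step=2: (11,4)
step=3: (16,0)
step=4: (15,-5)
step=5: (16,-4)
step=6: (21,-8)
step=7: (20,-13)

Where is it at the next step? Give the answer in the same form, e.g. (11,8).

Differencing gives (-1,-5), (+1,+1), (+5,-4), (-1,-5), (+1,+1), (+5,-4), (-1,-5). This is the pattern (-1,-5), (+1,+1), (+5,-4) repeated.
step 8: apply (+1,+1) → (21,-12)

(21,-12)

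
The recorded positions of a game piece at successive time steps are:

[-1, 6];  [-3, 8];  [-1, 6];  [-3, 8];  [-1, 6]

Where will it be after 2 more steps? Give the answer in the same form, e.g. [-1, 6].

[-1, 6]

Step-to-step displacements: [-2, +2], [+2, -2], [-2, +2], [+2, -2]; each is -1× the previous.
step 5: [-1, 6] + [-2, +2] → [-3, 8]
step 6: [-3, 8] + [+2, -2] → [-1, 6]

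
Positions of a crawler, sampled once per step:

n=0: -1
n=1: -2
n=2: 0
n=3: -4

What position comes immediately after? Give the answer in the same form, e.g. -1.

4

Consecutive displacements -1, +2, -4 scale by a factor of -2 each step.
step 4: -4 + 8 → 4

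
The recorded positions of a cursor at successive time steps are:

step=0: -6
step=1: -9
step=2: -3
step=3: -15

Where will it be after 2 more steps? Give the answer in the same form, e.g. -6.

The jumps are -3, +6, -12 — a geometric progression with ratio -2.
step 4: -15 + 24 → 9
step 5: 9 − 48 → -39

-39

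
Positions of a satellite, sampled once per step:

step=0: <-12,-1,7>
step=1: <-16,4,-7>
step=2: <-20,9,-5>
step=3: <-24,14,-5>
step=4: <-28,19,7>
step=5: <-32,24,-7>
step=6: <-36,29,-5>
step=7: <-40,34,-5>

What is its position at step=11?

<-56,54,-5>

The first coordinate changes by -4 each step, so at step 11 it is -12 + 11·(-4) = -56.
The second coordinate changes by +5 each step, so at step 11 it is -1 + 11·(5) = 54.
The third coordinate repeats the cycle [7, -7, -5, -5] with period 4; step 11 mod 4 = 3, giving -5.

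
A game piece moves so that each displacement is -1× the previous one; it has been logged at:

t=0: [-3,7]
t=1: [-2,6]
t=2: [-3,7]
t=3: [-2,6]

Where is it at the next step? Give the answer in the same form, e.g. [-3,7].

Consecutive displacements [+1,-1], [-1,+1], [+1,-1] scale by a factor of -1 each step.
step 4: [-2,6] + [-1,+1] → [-3,7]

[-3,7]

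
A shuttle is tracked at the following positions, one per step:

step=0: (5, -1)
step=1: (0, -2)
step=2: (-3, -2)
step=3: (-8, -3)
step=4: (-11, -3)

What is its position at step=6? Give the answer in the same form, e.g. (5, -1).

Step-to-step displacements: (-5, -1), (-3, +0), (-5, -1), (-3, +0) — a repeating cycle of length 2.
step 5: apply (-5, -1) → (-16, -4)
step 6: apply (-3, +0) → (-19, -4)

(-19, -4)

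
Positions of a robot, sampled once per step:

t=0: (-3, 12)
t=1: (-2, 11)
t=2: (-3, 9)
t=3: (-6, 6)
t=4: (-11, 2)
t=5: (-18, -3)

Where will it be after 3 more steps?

(-51, -24)

Successive displacements: (+1, -1), (-1, -2), (-3, -3), (-5, -4), (-7, -5) — each changes by (-2, -1).
step 6: (-18, -3) + (-9, -6) → (-27, -9)
step 7: (-27, -9) + (-11, -7) → (-38, -16)
step 8: (-38, -16) + (-13, -8) → (-51, -24)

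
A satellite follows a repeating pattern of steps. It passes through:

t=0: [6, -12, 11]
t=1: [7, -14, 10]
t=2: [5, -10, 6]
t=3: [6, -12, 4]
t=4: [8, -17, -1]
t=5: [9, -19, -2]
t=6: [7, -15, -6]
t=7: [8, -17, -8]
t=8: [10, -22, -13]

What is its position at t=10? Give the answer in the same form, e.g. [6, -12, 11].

Step-to-step displacements: [+1, -2, -1], [-2, +4, -4], [+1, -2, -2], [+2, -5, -5], [+1, -2, -1], [-2, +4, -4], [+1, -2, -2], [+2, -5, -5] — a repeating cycle of length 4.
step 9: apply [+1, -2, -1] → [11, -24, -14]
step 10: apply [-2, +4, -4] → [9, -20, -18]

[9, -20, -18]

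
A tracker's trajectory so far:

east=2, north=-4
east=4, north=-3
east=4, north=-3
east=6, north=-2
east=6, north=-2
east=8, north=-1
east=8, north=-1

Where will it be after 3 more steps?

east=12, north=1

The moves between consecutive positions are (+2, +1), (+0, +0), (+2, +1), (+0, +0), (+2, +1), (+0, +0); they repeat the 2-cycle [(+2, +1), (+0, +0)].
step 7: apply (+2, +1) → east=10, north=0
step 8: apply (+0, +0) → east=10, north=0
step 9: apply (+2, +1) → east=12, north=1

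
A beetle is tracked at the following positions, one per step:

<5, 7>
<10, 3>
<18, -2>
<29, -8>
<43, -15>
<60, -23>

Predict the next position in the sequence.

<80, -32>

First differences are <+5, -4>, <+8, -5>, <+11, -6>, <+14, -7>, <+17, -8>; their common second difference is <+3, -1> (constant acceleration).
step 6: <60, -23> + <+20, -9> → <80, -32>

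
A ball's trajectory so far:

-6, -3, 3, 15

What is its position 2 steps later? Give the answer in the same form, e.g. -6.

87

The jumps are +3, +6, +12 — a geometric progression with ratio 2.
step 4: 15 + 24 → 39
step 5: 39 + 48 → 87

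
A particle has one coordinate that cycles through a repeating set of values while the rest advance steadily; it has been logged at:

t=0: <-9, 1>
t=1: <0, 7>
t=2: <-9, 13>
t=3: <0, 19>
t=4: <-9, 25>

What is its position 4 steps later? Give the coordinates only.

First: cycles through -9, 0 every 2 steps. Step 8 lands at position 0 of the cycle → -9.
Second: linear, +6 per step → 49 at step 8.

<-9, 49>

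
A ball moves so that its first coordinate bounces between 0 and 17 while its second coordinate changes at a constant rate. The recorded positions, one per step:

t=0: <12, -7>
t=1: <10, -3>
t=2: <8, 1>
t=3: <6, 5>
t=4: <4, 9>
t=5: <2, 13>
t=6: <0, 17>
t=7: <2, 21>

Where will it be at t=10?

The first coordinate reflects between 0 and 17, moving 2 per step.
  step 8: 2 → 4
  step 9: 4 → 6
  step 10: 6 → 8
The second coordinate changes by +4 each step: at step 10 it is 33.

<8, 33>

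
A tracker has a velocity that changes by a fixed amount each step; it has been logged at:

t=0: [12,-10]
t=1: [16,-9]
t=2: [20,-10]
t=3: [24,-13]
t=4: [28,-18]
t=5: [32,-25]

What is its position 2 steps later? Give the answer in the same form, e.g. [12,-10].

[40,-45]

First differences are [+4,+1], [+4,-1], [+4,-3], [+4,-5], [+4,-7]; their common second difference is [+0,-2] (constant acceleration).
step 6: [32,-25] + [+4,-9] → [36,-34]
step 7: [36,-34] + [+4,-11] → [40,-45]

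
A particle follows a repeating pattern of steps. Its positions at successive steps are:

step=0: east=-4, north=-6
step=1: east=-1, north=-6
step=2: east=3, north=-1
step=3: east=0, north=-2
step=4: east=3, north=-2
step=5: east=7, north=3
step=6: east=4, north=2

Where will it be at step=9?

east=8, north=6

The moves between consecutive positions are (+3,+0), (+4,+5), (-3,-1), (+3,+0), (+4,+5), (-3,-1); they repeat the 3-cycle [(+3,+0), (+4,+5), (-3,-1)].
step 7: apply (+3,+0) → east=7, north=2
step 8: apply (+4,+5) → east=11, north=7
step 9: apply (-3,-1) → east=8, north=6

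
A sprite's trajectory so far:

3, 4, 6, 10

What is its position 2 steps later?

34

The jumps are +1, +2, +4 — a geometric progression with ratio 2.
step 4: 10 + 8 → 18
step 5: 18 + 16 → 34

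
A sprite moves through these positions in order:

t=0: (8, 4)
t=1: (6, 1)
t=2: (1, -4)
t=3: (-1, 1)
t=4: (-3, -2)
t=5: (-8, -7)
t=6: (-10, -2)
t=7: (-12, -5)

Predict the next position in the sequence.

(-17, -10)

Step-to-step displacements: (-2, -3), (-5, -5), (-2, +5), (-2, -3), (-5, -5), (-2, +5), (-2, -3) — a repeating cycle of length 3.
step 8: apply (-5, -5) → (-17, -10)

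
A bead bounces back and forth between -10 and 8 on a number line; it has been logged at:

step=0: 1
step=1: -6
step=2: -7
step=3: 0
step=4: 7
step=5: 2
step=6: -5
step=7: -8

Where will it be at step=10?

The value travels 7 per step and bounces off the walls at -10 and 8.
  step 8: -8 → -1
  step 9: -1 → 6
  step 10: 6 → 3

3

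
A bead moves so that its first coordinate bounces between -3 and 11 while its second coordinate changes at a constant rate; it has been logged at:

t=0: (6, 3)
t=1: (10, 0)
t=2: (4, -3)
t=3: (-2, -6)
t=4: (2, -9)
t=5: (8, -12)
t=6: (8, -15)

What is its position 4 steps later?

(10, -27)

The first coordinate reflects between -3 and 11, moving 6 per step.
  step 7: 8 → 2
  step 8: 2 → -2
  step 9: -2 → 4
  step 10: 4 → 10
The second coordinate changes by -3 each step: at step 10 it is -27.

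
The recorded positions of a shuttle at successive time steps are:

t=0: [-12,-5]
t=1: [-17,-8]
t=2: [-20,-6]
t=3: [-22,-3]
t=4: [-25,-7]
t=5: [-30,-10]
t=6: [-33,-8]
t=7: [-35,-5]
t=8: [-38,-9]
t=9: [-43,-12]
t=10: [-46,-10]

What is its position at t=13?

The moves between consecutive positions are [-5,-3], [-3,+2], [-2,+3], [-3,-4], [-5,-3], [-3,+2], [-2,+3], [-3,-4], [-5,-3], [-3,+2]; they repeat the 4-cycle [[-5,-3], [-3,+2], [-2,+3], [-3,-4]].
step 11: apply [-2,+3] → [-48,-7]
step 12: apply [-3,-4] → [-51,-11]
step 13: apply [-5,-3] → [-56,-14]

[-56,-14]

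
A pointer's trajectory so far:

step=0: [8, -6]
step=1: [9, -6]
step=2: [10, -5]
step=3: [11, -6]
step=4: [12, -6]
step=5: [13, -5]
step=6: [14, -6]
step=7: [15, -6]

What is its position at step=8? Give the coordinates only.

First: linear, +1 per step → 16 at step 8.
Second: cycles through -6, -6, -5 every 3 steps. Step 8 lands at position 2 of the cycle → -5.

[16, -5]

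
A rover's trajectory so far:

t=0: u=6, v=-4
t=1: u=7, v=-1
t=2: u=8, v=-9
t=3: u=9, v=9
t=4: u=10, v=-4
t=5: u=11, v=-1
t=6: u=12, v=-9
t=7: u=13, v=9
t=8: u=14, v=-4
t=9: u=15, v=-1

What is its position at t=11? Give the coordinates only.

u=17, v=9

U: linear, +1 per step → 17 at step 11.
V: cycles through -4, -1, -9, 9 every 4 steps. Step 11 lands at position 3 of the cycle → 9.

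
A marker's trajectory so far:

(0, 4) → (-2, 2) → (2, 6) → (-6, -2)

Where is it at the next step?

Consecutive displacements (-2, -2), (+4, +4), (-8, -8) scale by a factor of -2 each step.
step 4: (-6, -2) + (+16, +16) → (10, 14)

(10, 14)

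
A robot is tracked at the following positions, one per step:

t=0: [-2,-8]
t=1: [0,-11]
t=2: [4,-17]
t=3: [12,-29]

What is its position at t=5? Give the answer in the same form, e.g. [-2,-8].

[60,-101]

The jumps are [+2,-3], [+4,-6], [+8,-12] — a geometric progression with ratio 2.
step 4: [12,-29] + [+16,-24] → [28,-53]
step 5: [28,-53] + [+32,-48] → [60,-101]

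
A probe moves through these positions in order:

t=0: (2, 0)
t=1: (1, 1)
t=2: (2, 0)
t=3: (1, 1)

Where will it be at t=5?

(1, 1)

The jumps are (-1, +1), (+1, -1), (-1, +1) — a geometric progression with ratio -1.
step 4: (1, 1) + (+1, -1) → (2, 0)
step 5: (2, 0) + (-1, +1) → (1, 1)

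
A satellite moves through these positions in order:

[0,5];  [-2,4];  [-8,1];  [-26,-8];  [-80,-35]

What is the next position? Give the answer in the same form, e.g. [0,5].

[-242,-116]

Consecutive displacements [-2,-1], [-6,-3], [-18,-9], [-54,-27] scale by a factor of 3 each step.
step 5: [-80,-35] + [-162,-81] → [-242,-116]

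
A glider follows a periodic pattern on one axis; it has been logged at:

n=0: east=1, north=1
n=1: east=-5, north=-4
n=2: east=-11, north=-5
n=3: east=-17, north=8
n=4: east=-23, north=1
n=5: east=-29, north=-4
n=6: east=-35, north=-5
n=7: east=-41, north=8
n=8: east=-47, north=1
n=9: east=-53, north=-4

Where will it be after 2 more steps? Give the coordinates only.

east=-65, north=8

East: linear, -6 per step → -65 at step 11.
North: cycles through 1, -4, -5, 8 every 4 steps. Step 11 lands at position 3 of the cycle → 8.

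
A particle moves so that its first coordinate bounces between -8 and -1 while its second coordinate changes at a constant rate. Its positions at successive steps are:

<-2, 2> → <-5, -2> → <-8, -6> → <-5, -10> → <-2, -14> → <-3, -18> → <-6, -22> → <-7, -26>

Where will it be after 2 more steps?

<-1, -34>

The first coordinate travels 3 per step and bounces off the walls at -8 and -1.
  step 8: -7 → -4
  step 9: -4 → -1
The second coordinate changes by -4 each step: at step 9 it is -34.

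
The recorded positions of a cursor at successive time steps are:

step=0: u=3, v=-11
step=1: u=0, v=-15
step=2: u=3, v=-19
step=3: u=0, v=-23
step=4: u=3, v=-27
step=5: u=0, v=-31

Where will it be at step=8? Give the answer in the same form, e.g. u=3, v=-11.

u=3, v=-43

U: cycles through 3, 0 every 2 steps. Step 8 lands at position 0 of the cycle → 3.
V: linear, -4 per step → -43 at step 8.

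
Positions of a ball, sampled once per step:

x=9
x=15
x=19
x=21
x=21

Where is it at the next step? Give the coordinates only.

Taking differences between consecutive positions: +6, +4, +2, +0. These grow by -2 each step.
step 5: 21 − 2 → x=19

x=19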